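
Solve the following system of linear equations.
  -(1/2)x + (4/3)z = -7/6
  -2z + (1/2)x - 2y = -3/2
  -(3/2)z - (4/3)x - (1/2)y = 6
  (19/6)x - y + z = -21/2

no solution

Row-reduce:
R1 ← R1 / (-1/2).
R2 ← R2 − 1/2·R1.
R3 ← R3 + 4/3·R1.
R4 ← R4 − 19/6·R1.
R2 ← R2 / (-2).
R3 ← R3 + 1/2·R2.
R4 ← R4 + 1·R2.
R3 ← R3 / (-44/9).
R1 ← R1 + 8/3·R3.
R2 ← R2 − 1/3·R3.
R4 ← R4 − 88/9·R3.
Row 4 reduces to 0 = 3, a contradiction. The system is inconsistent.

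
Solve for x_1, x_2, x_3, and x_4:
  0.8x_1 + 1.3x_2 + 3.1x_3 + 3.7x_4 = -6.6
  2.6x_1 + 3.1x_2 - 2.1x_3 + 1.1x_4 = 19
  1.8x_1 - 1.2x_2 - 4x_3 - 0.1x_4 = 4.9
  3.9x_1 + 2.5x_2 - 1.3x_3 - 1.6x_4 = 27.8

x_1 = 3, x_2 = 4, x_3 = -1, x_4 = -3

Row-reduce the augmented matrix:
R1 ← R1 / (4/5).
R2 ← R2 − 13/5·R1.
R3 ← R3 − 9/5·R1.
R4 ← R4 − 39/10·R1.
R2 ← R2 / (-9/8).
R1 ← R1 − 13/8·R2.
R3 ← R3 + 33/8·R2.
R4 ← R4 + 307/80·R2.
R3 ← R3 / (101/3).
R1 ← R1 + 617/45·R3.
R2 ← R2 − 487/45·R3.
R4 ← R4 − 11303/450·R3.
R4 ← R4 / (-904739/151500).
R1 ← R1 − 26171/15150·R4.
R2 ← R2 + 6931/15150·R4.
R3 ← R3 − 949/1010·R4.
Reading off the reduced rows gives x_1 = 3, x_2 = 4, x_3 = -1, x_4 = -3.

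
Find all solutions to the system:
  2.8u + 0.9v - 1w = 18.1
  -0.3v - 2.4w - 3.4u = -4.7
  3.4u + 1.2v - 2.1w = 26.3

Row-reduce the augmented matrix:
R1 ← R1 / (14/5).
R2 ← R2 + 17/5·R1.
R3 ← R3 − 17/5·R1.
R2 ← R2 / (111/140).
R1 ← R1 − 9/28·R2.
R3 ← R3 − 3/28·R2.
R3 ← R3 / (-147/370).
R1 ← R1 − 41/37·R3.
R2 ← R2 + 506/111·R3.
Reading off the reduced rows gives u = 5, v = -1, w = -5.

u = 5, v = -1, w = -5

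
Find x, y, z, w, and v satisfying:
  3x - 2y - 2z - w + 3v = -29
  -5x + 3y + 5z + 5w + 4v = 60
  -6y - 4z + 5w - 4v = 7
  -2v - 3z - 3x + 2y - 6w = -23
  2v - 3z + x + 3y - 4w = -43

x = -5, y = -2, z = 6, w = 3, v = -1

Row-reduce the augmented matrix:
R1 ← R1 / (3).
R2 ← R2 + 5·R1.
R4 ← R4 + 3·R1.
R5 ← R5 − 1·R1.
R2 ← R2 / (-1/3).
R1 ← R1 + 2/3·R2.
R3 ← R3 + 6·R2.
R5 ← R5 − 11/3·R2.
R3 ← R3 / (-34).
R1 ← R1 + 4·R3.
R2 ← R2 + 5·R3.
R4 ← R4 + 5·R3.
R5 ← R5 − 16·R3.
R4 ← R4 / (37/34).
R1 ← R1 + 9/17·R4.
R2 ← R2 + 65/34·R4.
R3 ← R3 − 55/34·R4.
R5 ← R5 − 121/17·R4.
R5 ← R5 / (-5340/37).
R1 ← R1 − 551/37·R5.
R2 ← R2 − 1556/37·R5.
R3 ← R3 + 1217/37·R5.
R4 ← R4 − 864/37·R5.
Reading off the reduced rows gives x = -5, y = -2, z = 6, w = 3, v = -1.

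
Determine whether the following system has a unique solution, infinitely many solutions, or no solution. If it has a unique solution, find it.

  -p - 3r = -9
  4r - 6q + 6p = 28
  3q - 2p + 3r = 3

p = -3, q = -5, r = 4

Row-reduce the augmented matrix:
R1 ← R1 / (-1).
R2 ← R2 − 6·R1.
R3 ← R3 + 2·R1.
R2 ← R2 / (-6).
R3 ← R3 − 3·R2.
R3 ← R3 / (2).
R1 ← R1 − 3·R3.
R2 ← R2 − 7/3·R3.
Reading off the reduced rows gives p = -3, q = -5, r = 4.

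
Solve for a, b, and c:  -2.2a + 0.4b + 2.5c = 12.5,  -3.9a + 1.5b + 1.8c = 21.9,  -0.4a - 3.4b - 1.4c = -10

a = -4, b = 3, c = 1

Row-reduce the augmented matrix:
R1 ← R1 / (-11/5).
R2 ← R2 + 39/10·R1.
R3 ← R3 + 2/5·R1.
R2 ← R2 / (87/110).
R1 ← R1 + 2/11·R2.
R3 ← R3 + 191/55·R2.
R3 ← R3 / (-3889/290).
R1 ← R1 + 101/58·R3.
R2 ← R2 + 193/58·R3.
Reading off the reduced rows gives a = -4, b = 3, c = 1.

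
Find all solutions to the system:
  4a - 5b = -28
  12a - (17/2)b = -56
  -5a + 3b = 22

no solution

Row-reduce:
R1 ← R1 / (4).
R2 ← R2 − 12·R1.
R3 ← R3 + 5·R1.
R2 ← R2 / (13/2).
R1 ← R1 + 5/4·R2.
R3 ← R3 + 13/4·R2.
Row 3 reduces to 0 = 1, a contradiction. The system is inconsistent.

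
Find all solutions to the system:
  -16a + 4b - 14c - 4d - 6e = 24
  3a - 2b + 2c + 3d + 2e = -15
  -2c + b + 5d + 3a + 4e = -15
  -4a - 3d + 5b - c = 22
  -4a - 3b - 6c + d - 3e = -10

infinitely many solutions

Row-reduce:
R1 ← R1 / (-16).
R2 ← R2 − 3·R1.
R3 ← R3 − 3·R1.
R4 ← R4 + 4·R1.
R5 ← R5 + 4·R1.
R2 ← R2 / (-5/4).
R1 ← R1 + 1/4·R2.
R3 ← R3 − 7/4·R2.
R4 ← R4 − 4·R2.
R5 ← R5 + 4·R2.
R3 ← R3 / (-11/2).
R1 ← R1 − 1·R3.
R2 ← R2 − 1/2·R3.
R4 ← R4 − 1/2·R3.
R5 ← R5 + 1/2·R3.
R4 ← R4 / (323/55).
R1 ← R1 − 63/55·R4.
R2 ← R2 + 62/55·R4.
R3 ← R3 + 74/55·R4.
R5 ← R5 + 323/55·R4.
Rank is 4 with 5 unknowns, leaving e free.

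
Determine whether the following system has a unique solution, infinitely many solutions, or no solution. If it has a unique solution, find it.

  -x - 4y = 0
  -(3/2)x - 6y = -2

no solution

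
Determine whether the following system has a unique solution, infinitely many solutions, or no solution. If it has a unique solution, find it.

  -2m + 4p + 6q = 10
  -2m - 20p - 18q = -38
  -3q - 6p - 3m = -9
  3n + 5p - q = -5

Row-reduce:
R1 ← R1 / (-2).
R2 ← R2 + 2·R1.
R3 ← R3 + 3·R1.
Swap R2 and R4.
R2 ← R2 / (3).
R3 ← R3 / (-12).
R1 ← R1 + 2·R3.
R2 ← R2 − 5/3·R3.
R4 ← R4 + 24·R3.
Rank is 3 with 4 unknowns, leaving q free.

infinitely many solutions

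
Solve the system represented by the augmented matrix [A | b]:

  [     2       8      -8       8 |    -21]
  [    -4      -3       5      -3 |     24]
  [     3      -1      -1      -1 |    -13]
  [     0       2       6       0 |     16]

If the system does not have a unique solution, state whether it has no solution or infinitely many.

Row-reduce:
R1 ← R1 / (2).
R2 ← R2 + 4·R1.
R3 ← R3 − 3·R1.
R2 ← R2 / (13).
R1 ← R1 − 4·R2.
R3 ← R3 + 13·R2.
R4 ← R4 − 2·R2.
Swap R3 and R4.
R3 ← R3 / (100/13).
R1 ← R1 + 8/13·R3.
R2 ← R2 + 11/13·R3.
Row 4 reduces to 0 = 1/2, a contradiction. The system is inconsistent.

no solution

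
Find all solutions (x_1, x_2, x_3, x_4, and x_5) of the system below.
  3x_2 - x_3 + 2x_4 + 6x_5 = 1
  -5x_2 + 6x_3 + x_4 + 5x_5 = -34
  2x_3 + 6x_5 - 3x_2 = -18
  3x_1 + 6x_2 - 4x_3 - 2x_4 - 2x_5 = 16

infinitely many solutions

Row-reduce:
Swap R1 and R4.
R1 ← R1 / (3).
R2 ← R2 / (-5).
R1 ← R1 − 2·R2.
R3 ← R3 + 3·R2.
R4 ← R4 − 3·R2.
R3 ← R3 / (-8/5).
R1 ← R1 − 16/15·R3.
R2 ← R2 + 6/5·R3.
R4 ← R4 − 13/5·R3.
R4 ← R4 / (13/8).
R1 ← R1 + 2/3·R4.
R2 ← R2 − 1/4·R4.
R3 ← R3 − 3/8·R4.
Rank is 4 with 5 unknowns, leaving x_5 free.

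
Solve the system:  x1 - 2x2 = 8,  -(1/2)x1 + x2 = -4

Row-reduce:
R2 ← R2 + 1/2·R1.
Rank is 1 with 2 unknowns, leaving x2 free.

infinitely many solutions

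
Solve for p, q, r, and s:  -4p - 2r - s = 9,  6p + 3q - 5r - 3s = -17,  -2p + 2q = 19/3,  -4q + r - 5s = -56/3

p = -5/2, q = 2/3, r = -1, s = 3

Row-reduce the augmented matrix:
R1 ← R1 / (-4).
R2 ← R2 − 6·R1.
R3 ← R3 + 2·R1.
R2 ← R2 / (3).
R3 ← R3 − 2·R2.
R4 ← R4 + 4·R2.
R3 ← R3 / (19/3).
R1 ← R1 − 1/2·R3.
R2 ← R2 + 8/3·R3.
R4 ← R4 + 29/3·R3.
R4 ← R4 / (-215/38).
R1 ← R1 + 1/38·R4.
R2 ← R2 + 1/38·R4.
R3 ← R3 − 21/38·R4.
Reading off the reduced rows gives p = -5/2, q = 2/3, r = -1, s = 3.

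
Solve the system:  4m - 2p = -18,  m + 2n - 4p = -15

infinitely many solutions

Row-reduce:
R1 ← R1 / (4).
R2 ← R2 − 1·R1.
R2 ← R2 / (2).
Rank is 2 with 3 unknowns, leaving p free.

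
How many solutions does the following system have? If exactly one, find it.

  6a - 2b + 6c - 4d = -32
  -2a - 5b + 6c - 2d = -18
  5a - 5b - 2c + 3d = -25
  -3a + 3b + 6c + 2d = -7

Row-reduce the augmented matrix:
R1 ← R1 / (6).
R2 ← R2 + 2·R1.
R3 ← R3 − 5·R1.
R4 ← R4 + 3·R1.
R2 ← R2 / (-17/3).
R1 ← R1 + 1/3·R2.
R3 ← R3 + 10/3·R2.
R4 ← R4 − 2·R2.
R3 ← R3 / (-199/17).
R1 ← R1 − 9/17·R3.
R2 ← R2 + 24/17·R3.
R4 ← R4 − 201/17·R3.
R4 ← R4 / (1433/199).
R1 ← R1 + 19/199·R4.
R2 ← R2 + 82/199·R4.
R3 ← R3 + 141/199·R4.
Reading off the reduced rows gives a = -3, b = 2, c = -3, d = -2.

a = -3, b = 2, c = -3, d = -2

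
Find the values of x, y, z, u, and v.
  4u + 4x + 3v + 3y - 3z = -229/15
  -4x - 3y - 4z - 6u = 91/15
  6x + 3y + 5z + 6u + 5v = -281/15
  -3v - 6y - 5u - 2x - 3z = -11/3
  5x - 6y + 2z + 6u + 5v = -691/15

Row-reduce the augmented matrix:
R1 ← R1 / (4).
R2 ← R2 + 4·R1.
R3 ← R3 − 6·R1.
R4 ← R4 + 2·R1.
R5 ← R5 − 5·R1.
Swap R2 and R3.
R2 ← R2 / (-3/2).
R1 ← R1 − 3/4·R2.
R4 ← R4 + 9/2·R2.
R5 ← R5 + 39/4·R2.
R3 ← R3 / (-7).
R1 ← R1 − 4·R3.
R2 ← R2 + 19/3·R3.
R4 ← R4 + 33·R3.
R5 ← R5 + 56·R3.
R4 ← R4 / (45/7).
R1 ← R1 + 1/7·R4.
R2 ← R2 − 38/21·R4.
R3 ← R3 − 2/7·R4.
R5 ← R5 − 17·R4.
R5 ← R5 / (58/3).
R1 ← R1 − 7/3·R5.
R2 ← R2 − 16/9·R5.
R3 ← R3 − 1/3·R5.
R4 ← R4 + 8/3·R5.
Reading off the reduced rows gives x = -8/3, y = 3, z = 1, u = -7/5, v = -5/3.

x = -8/3, y = 3, z = 1, u = -7/5, v = -5/3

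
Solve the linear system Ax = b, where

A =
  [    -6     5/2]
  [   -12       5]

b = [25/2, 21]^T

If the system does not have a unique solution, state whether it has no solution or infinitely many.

no solution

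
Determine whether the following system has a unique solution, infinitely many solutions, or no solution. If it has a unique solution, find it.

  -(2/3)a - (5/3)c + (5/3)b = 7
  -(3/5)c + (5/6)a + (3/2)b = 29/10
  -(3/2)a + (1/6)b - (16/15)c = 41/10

Row-reduce:
R1 ← R1 / (-2/3).
R2 ← R2 − 5/6·R1.
R3 ← R3 + 3/2·R1.
R2 ← R2 / (43/12).
R1 ← R1 + 5/2·R2.
R3 ← R3 + 43/12·R2.
Rank is 2 with 3 unknowns, leaving c free.

infinitely many solutions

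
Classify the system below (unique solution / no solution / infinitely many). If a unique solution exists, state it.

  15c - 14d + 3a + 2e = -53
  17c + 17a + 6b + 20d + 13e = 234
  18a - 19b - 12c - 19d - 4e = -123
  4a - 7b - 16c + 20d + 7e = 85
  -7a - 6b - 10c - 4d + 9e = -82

a = 5, b = 6, c = 0, d = 5, e = 1

Row-reduce the augmented matrix:
R1 ← R1 / (3).
R2 ← R2 − 17·R1.
R3 ← R3 − 18·R1.
R4 ← R4 − 4·R1.
R5 ← R5 + 7·R1.
R2 ← R2 / (6).
R3 ← R3 + 19·R2.
R4 ← R4 + 7·R2.
R5 ← R5 + 6·R2.
R3 ← R3 / (-952/3).
R1 ← R1 − 5·R3.
R2 ← R2 + 34/3·R3.
R4 ← R4 + 346/3·R3.
R5 ← R5 + 43·R3.
R4 ← R4 / (847/51).
R1 ← R1 − 67/51·R4.
R2 ← R2 − 3·R4.
R3 ← R3 + 61/51·R4.
R5 ← R5 − 191/17·R4.
R5 ← R5 / (939437/94864).
R1 ← R1 + 29135/94864·R5.
R2 ← R2 + 27919/23716·R5.
R3 ← R3 − 72719/94864·R5.
R4 ← R4 − 29059/47432·R5.
Reading off the reduced rows gives a = 5, b = 6, c = 0, d = 5, e = 1.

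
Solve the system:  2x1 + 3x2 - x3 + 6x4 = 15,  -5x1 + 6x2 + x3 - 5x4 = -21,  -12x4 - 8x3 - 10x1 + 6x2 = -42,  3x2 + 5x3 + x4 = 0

infinitely many solutions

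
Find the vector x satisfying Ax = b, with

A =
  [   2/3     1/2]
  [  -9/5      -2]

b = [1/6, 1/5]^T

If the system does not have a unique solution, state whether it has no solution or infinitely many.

x_1 = 1, x_2 = -1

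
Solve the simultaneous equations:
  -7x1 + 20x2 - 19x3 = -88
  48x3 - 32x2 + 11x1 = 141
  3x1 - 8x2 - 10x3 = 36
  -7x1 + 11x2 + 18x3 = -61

Row-reduce:
R1 ← R1 / (-7).
R2 ← R2 − 11·R1.
R3 ← R3 − 3·R1.
R4 ← R4 + 7·R1.
R2 ← R2 / (-4/7).
R1 ← R1 + 20/7·R2.
R3 ← R3 − 4/7·R2.
R4 ← R4 + 9·R2.
Swap R3 and R4.
R3 ← R3 / (-995/4).
R1 ← R1 + 88·R3.
R2 ← R2 + 127/4·R3.
Row 4 reduces to 0 = 1, a contradiction. The system is inconsistent.

no solution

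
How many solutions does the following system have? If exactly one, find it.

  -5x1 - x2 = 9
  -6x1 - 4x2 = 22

From equation 1: x2 = -9 − 5·x1.
Substitute into equation 2 and solve: x1 = -1.
Then x2 = -4.

x1 = -1, x2 = -4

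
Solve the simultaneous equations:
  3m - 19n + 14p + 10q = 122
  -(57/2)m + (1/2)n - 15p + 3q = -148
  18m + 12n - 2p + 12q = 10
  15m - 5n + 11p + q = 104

no solution

Row-reduce:
R1 ← R1 / (3).
R2 ← R2 + 57/2·R1.
R3 ← R3 − 18·R1.
R4 ← R4 − 15·R1.
R2 ← R2 / (-180).
R1 ← R1 + 19/3·R2.
R3 ← R3 − 126·R2.
R4 ← R4 − 90·R2.
R3 ← R3 / (-17/5).
R1 ← R1 − 139/270·R3.
R2 ← R2 + 59/90·R3.
Row 4 reduces to 0 = -1/2, a contradiction. The system is inconsistent.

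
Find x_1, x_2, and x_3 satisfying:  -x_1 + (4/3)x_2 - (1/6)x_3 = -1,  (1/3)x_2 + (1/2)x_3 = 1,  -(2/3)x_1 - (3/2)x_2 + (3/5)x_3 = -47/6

Row-reduce the augmented matrix:
R1 ← R1 / (-1).
R3 ← R3 + 2/3·R1.
R2 ← R2 / (1/3).
R1 ← R1 + 4/3·R2.
R3 ← R3 + 43/18·R2.
R3 ← R3 / (773/180).
R1 ← R1 − 13/6·R3.
R2 ← R2 − 3/2·R3.
Reading off the reduced rows gives x_1 = 5, x_2 = 3, x_3 = 0.

x_1 = 5, x_2 = 3, x_3 = 0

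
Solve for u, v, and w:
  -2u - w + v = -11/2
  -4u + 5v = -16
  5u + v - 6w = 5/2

Row-reduce the augmented matrix:
R1 ← R1 / (-2).
R2 ← R2 + 4·R1.
R3 ← R3 − 5·R1.
R2 ← R2 / (3).
R1 ← R1 + 1/2·R2.
R3 ← R3 − 7/2·R2.
R3 ← R3 / (-65/6).
R1 ← R1 − 5/6·R3.
R2 ← R2 − 2/3·R3.
Reading off the reduced rows gives u = 3/2, v = -2, w = 1/2.

u = 3/2, v = -2, w = 1/2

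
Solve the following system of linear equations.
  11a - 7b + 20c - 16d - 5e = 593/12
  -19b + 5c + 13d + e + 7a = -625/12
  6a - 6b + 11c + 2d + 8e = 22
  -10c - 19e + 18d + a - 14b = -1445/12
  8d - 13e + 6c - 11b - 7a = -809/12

Row-reduce the augmented matrix:
R1 ← R1 / (11).
R2 ← R2 − 7·R1.
R3 ← R3 − 6·R1.
R4 ← R4 − 1·R1.
R5 ← R5 + 7·R1.
R2 ← R2 / (-160/11).
R1 ← R1 + 7/11·R2.
R3 ← R3 + 24/11·R2.
R4 ← R4 + 147/11·R2.
R5 ← R5 + 170/11·R2.
R3 ← R3 / (5/4).
R1 ← R1 − 69/32·R3.
R2 ← R2 − 17/32·R3.
R4 ← R4 + 151/32·R3.
R5 ← R5 − 431/16·R3.
R4 ← R4 / (1021/40).
R1 ← R1 + 599/40·R4.
R2 ← R2 + 187/40·R4.
R3 ← R3 − 29/5·R4.
R5 ← R5 + 3661/20·R4.
R5 ← R5 / (-640178/5105).
R1 ← R1 + 9011/1021·R5.
R2 ← R2 + 8664/5105·R5.
R3 ← R3 − 4598/1021·R5.
R4 ← R4 − 3148/5105·R5.
Reading off the reduced rows gives a = 5/4, b = 7/3, c = 3/2, d = -2, e = 2.

a = 5/4, b = 7/3, c = 3/2, d = -2, e = 2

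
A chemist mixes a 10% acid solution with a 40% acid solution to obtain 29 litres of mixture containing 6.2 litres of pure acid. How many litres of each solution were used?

litres of solution A: 18, litres of solution B: 11

Let a = litres of solution A, b = litres of solution B.
  a + b = 29
  (1/10)a + (2/5)b = 31/5
From equation 1: a = 29 − b.
Substitute into equation 2 and solve: b = 11.
Then a = 18.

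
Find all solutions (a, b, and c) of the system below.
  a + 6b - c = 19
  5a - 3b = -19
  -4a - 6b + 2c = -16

a = -2, b = 3, c = -3

Row-reduce the augmented matrix:
R2 ← R2 − 5·R1.
R3 ← R3 + 4·R1.
R2 ← R2 / (-33).
R1 ← R1 − 6·R2.
R3 ← R3 − 18·R2.
R3 ← R3 / (8/11).
R1 ← R1 + 1/11·R3.
R2 ← R2 + 5/33·R3.
Reading off the reduced rows gives a = -2, b = 3, c = -3.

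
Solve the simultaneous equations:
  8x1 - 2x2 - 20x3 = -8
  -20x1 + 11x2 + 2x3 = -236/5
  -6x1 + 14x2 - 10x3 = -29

Row-reduce the augmented matrix:
R1 ← R1 / (8).
R2 ← R2 + 20·R1.
R3 ← R3 + 6·R1.
R2 ← R2 / (6).
R1 ← R1 + 1/4·R2.
R3 ← R3 − 25/2·R2.
R3 ← R3 / (75).
R1 ← R1 + 9/2·R3.
R2 ← R2 + 8·R3.
Reading off the reduced rows gives x1 = 5/2, x2 = 0, x3 = 7/5.

x1 = 5/2, x2 = 0, x3 = 7/5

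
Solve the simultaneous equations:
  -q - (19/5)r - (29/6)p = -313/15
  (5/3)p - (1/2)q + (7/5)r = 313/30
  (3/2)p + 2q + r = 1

Row-reduce:
R1 ← R1 / (-29/6).
R2 ← R2 − 5/3·R1.
R3 ← R3 − 3/2·R1.
R2 ← R2 / (-49/58).
R1 ← R1 − 6/29·R2.
R3 ← R3 − 49/29·R2.
Row 3 reduces to 0 = 1, a contradiction. The system is inconsistent.

no solution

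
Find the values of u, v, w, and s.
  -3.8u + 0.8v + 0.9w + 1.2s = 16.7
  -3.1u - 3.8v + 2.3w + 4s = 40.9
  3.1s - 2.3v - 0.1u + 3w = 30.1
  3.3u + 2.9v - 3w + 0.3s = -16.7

u = -2, v = -1, w = 3, s = 6

Row-reduce the augmented matrix:
R1 ← R1 / (-19/5).
R2 ← R2 + 31/10·R1.
R3 ← R3 + 1/10·R1.
R4 ← R4 − 33/10·R1.
R2 ← R2 / (-423/95).
R1 ← R1 + 4/19·R2.
R3 ← R3 + 441/190·R2.
R4 ← R4 − 683/190·R2.
R3 ← R3 / (4061/1880).
R1 ← R1 + 263/846·R3.
R2 ← R2 + 595/1692·R3.
R4 ← R4 + 16147/16920·R3.
R4 ← R4 / (811562/182745).
R1 ← R1 + 8906/36549·R4.
R2 ← R2 + 15911/36549·R4.
R3 ← R3 − 2808/4061·R4.
Reading off the reduced rows gives u = -2, v = -1, w = 3, s = 6.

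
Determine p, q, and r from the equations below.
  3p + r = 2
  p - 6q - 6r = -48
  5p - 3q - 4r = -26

Row-reduce the augmented matrix:
R1 ← R1 / (3).
R2 ← R2 − 1·R1.
R3 ← R3 − 5·R1.
R2 ← R2 / (-6).
R3 ← R3 + 3·R2.
R3 ← R3 / (-5/2).
R1 ← R1 − 1/3·R3.
R2 ← R2 − 19/18·R3.
Reading off the reduced rows gives p = 0, q = 6, r = 2.

p = 0, q = 6, r = 2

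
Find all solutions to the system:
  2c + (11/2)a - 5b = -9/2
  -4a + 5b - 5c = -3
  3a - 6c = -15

infinitely many solutions

Row-reduce:
R1 ← R1 / (11/2).
R2 ← R2 + 4·R1.
R3 ← R3 − 3·R1.
R2 ← R2 / (15/11).
R1 ← R1 + 10/11·R2.
R3 ← R3 − 30/11·R2.
Rank is 2 with 3 unknowns, leaving c free.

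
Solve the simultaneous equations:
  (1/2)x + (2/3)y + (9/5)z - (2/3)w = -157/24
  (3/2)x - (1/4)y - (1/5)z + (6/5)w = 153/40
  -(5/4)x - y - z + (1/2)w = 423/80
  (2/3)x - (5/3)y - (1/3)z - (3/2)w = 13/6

Row-reduce the augmented matrix:
R1 ← R1 / (1/2).
R2 ← R2 − 3/2·R1.
R3 ← R3 + 5/4·R1.
R4 ← R4 − 2/3·R1.
R2 ← R2 / (-9/4).
R1 ← R1 − 4/3·R2.
R3 ← R3 − 2/3·R2.
R4 ← R4 + 23/9·R2.
R3 ← R3 / (497/270).
R1 ← R1 − 38/135·R3.
R2 ← R2 − 112/45·R3.
R4 ← R4 − 1469/405·R3.
R4 ← R4 / (-18961/4970).
R1 ← R1 − 1482/2485·R4.
R2 ← R2 + 80/71·R4.
R3 ← R3 + 59/497·R4.
Reading off the reduced rows gives x = 1/4, y = -13/5, z = -2, w = 2.

x = 1/4, y = -13/5, z = -2, w = 2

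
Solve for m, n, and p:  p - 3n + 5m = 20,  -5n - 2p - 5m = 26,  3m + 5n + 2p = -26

m = 0, n = -6, p = 2

Row-reduce the augmented matrix:
R1 ← R1 / (5).
R2 ← R2 + 5·R1.
R3 ← R3 − 3·R1.
R2 ← R2 / (-8).
R1 ← R1 + 3/5·R2.
R3 ← R3 − 34/5·R2.
R3 ← R3 / (11/20).
R1 ← R1 − 11/40·R3.
R2 ← R2 − 1/8·R3.
Reading off the reduced rows gives m = 0, n = -6, p = 2.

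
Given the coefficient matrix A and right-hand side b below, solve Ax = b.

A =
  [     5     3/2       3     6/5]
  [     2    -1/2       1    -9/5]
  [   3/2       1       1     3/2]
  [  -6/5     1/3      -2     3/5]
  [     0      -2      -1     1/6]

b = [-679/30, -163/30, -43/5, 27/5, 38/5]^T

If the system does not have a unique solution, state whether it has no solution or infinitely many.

Row-reduce the augmented matrix:
R1 ← R1 / (5).
R2 ← R2 − 2·R1.
R3 ← R3 − 3/2·R1.
R4 ← R4 + 6/5·R1.
R2 ← R2 / (-11/10).
R1 ← R1 − 3/10·R2.
R3 ← R3 − 11/20·R2.
R4 ← R4 − 52/75·R2.
R5 ← R5 + 2·R2.
Swap R3 and R4.
R3 ← R3 / (-232/165).
R1 ← R1 − 6/11·R3.
R2 ← R2 − 2/11·R3.
R5 ← R5 + 7/11·R3.
Swap R4 and R5.
R4 ← R4 / (15871/3480).
R1 ← R1 + 69/116·R4.
R2 ← R2 − 1161/580·R4.
R3 ← R3 − 453/1160·R4.
R5 reduces to 0 = 0, so the extra equation is consistent.
Reading off the reduced rows gives x_1 = -8/3, x_2 = -3, x_3 = -8/5, x_4 = 0.

x_1 = -8/3, x_2 = -3, x_3 = -8/5, x_4 = 0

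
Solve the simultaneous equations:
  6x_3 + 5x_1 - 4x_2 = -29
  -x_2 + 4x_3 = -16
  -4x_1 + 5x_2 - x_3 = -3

Row-reduce the augmented matrix:
R1 ← R1 / (5).
R3 ← R3 + 4·R1.
R2 ← R2 / (-1).
R1 ← R1 + 4/5·R2.
R3 ← R3 − 9/5·R2.
R3 ← R3 / (11).
R1 ← R1 + 2·R3.
R2 ← R2 + 4·R3.
Reading off the reduced rows gives x_1 = -3, x_2 = -4, x_3 = -5.

x_1 = -3, x_2 = -4, x_3 = -5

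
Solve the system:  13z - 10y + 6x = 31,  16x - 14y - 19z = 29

infinitely many solutions

Row-reduce:
R1 ← R1 / (6).
R2 ← R2 − 16·R1.
R2 ← R2 / (38/3).
R1 ← R1 + 5/3·R2.
Rank is 2 with 3 unknowns, leaving z free.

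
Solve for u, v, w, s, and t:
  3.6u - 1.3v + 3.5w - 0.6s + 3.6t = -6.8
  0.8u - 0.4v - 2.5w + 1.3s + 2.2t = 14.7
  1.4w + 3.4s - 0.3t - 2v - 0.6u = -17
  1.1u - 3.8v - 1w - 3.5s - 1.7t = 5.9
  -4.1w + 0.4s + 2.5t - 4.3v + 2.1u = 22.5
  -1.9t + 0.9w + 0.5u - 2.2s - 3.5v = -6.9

Row-reduce the augmented matrix:
R1 ← R1 / (18/5).
R2 ← R2 − 4/5·R1.
R3 ← R3 + 3/5·R1.
R4 ← R4 − 11/10·R1.
R5 ← R5 − 21/10·R1.
R6 ← R6 − 1/2·R1.
R2 ← R2 / (-1/9).
R1 ← R1 + 13/36·R2.
R3 ← R3 + 133/60·R2.
R4 ← R4 + 245/72·R2.
R5 ← R5 + 85/24·R2.
R6 ← R6 + 239/72·R2.
R3 ← R3 / (539/8).
R1 ← R1 − 93/8·R3.
R2 ← R2 − 59/2·R3.
R4 ← R4 − 1573/16·R3.
R5 ← R5 − 7867/80·R3.
R6 ← R6 − 7867/80·R3.
R4 ← R4 / (-25241/2450).
R1 ← R1 + 6206/13475·R4.
R2 ← R2 + 24587/13475·R4.
R3 ← R3 + 5059/13475·R4.
R5 ← R5 + 540217/67375·R4.
R6 ← R6 + 540217/67375·R4.
R5 ← R5 / (7559461/27765100).
R1 ← R1 − 4044929/2776510·R5.
R2 ← R2 − 1240083/2776510·R5.
R3 ← R3 + 596529/2776510·R5.
R4 ← R4 − 26253/50482·R5.
R6 ← R6 − 7559461/27765100·R5.
R6 reduces to 0 = 0, so the extra equation is consistent.
Reading off the reduced rows gives u = 1, v = 1, w = -5, s = -2, t = 2.

u = 1, v = 1, w = -5, s = -2, t = 2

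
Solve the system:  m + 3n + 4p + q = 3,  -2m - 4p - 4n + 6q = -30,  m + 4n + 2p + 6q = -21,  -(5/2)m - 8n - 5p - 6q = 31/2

Row-reduce:
R2 ← R2 + 2·R1.
R3 ← R3 − 1·R1.
R4 ← R4 + 5/2·R1.
R2 ← R2 / (2).
R1 ← R1 − 3·R2.
R3 ← R3 − 1·R2.
R4 ← R4 + 1/2·R2.
R3 ← R3 / (-4).
R1 ← R1 + 2·R3.
R2 ← R2 − 2·R3.
R4 ← R4 − 6·R3.
Row 4 reduces to 0 = -1, a contradiction. The system is inconsistent.

no solution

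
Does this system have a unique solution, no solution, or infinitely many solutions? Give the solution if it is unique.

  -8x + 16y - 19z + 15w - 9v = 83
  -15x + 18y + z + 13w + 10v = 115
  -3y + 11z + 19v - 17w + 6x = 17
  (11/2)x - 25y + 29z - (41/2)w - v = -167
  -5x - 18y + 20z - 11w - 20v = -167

no solution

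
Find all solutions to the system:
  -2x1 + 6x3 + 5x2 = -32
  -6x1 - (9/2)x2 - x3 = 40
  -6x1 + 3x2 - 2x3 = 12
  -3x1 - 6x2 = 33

Row-reduce:
R1 ← R1 / (-2).
R2 ← R2 + 6·R1.
R3 ← R3 + 6·R1.
R4 ← R4 + 3·R1.
R2 ← R2 / (-39/2).
R1 ← R1 + 5/2·R2.
R3 ← R3 + 12·R2.
R4 ← R4 + 27/2·R2.
R3 ← R3 / (-108/13).
R1 ← R1 + 22/39·R3.
R2 ← R2 − 38/39·R3.
R4 ← R4 − 54/13·R3.
Row 4 reduces to 0 = -1, a contradiction. The system is inconsistent.

no solution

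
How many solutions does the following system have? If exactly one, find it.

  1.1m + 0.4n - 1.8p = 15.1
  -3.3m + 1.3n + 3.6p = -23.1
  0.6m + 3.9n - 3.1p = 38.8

Row-reduce the augmented matrix:
R1 ← R1 / (11/10).
R2 ← R2 + 33/10·R1.
R3 ← R3 − 3/5·R1.
R2 ← R2 / (5/2).
R1 ← R1 − 4/11·R2.
R3 ← R3 − 81/22·R2.
R3 ← R3 / (293/550).
R1 ← R1 + 378/275·R3.
R2 ← R2 + 18/25·R3.
Reading off the reduced rows gives m = 5, n = 6, p = -4.

m = 5, n = 6, p = -4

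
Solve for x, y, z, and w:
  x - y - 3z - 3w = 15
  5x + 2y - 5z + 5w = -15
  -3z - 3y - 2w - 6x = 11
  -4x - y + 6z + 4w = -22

Row-reduce the augmented matrix:
R2 ← R2 − 5·R1.
R3 ← R3 + 6·R1.
R4 ← R4 + 4·R1.
R2 ← R2 / (7).
R1 ← R1 + 1·R2.
R3 ← R3 + 9·R2.
R4 ← R4 + 5·R2.
R3 ← R3 / (-57/7).
R1 ← R1 + 11/7·R3.
R2 ← R2 − 10/7·R3.
R4 ← R4 − 8/7·R3.
R4 ← R4 / (404/57).
R1 ← R1 + 71/57·R4.
R2 ← R2 − 220/57·R4.
R3 ← R3 + 40/57·R4.
Reading off the reduced rows gives x = 0, y = 0, z = -1, w = -4.

x = 0, y = 0, z = -1, w = -4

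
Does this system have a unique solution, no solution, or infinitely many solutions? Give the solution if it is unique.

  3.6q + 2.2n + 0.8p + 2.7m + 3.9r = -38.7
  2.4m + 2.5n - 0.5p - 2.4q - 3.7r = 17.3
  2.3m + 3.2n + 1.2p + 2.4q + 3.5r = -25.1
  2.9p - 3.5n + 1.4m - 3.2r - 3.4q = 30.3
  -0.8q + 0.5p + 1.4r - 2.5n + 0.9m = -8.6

Row-reduce the augmented matrix:
R1 ← R1 / (27/10).
R2 ← R2 − 12/5·R1.
R3 ← R3 − 23/10·R1.
R4 ← R4 − 7/5·R1.
R5 ← R5 − 9/10·R1.
R2 ← R2 / (49/90).
R1 ← R1 − 22/27·R2.
R3 ← R3 − 179/135·R2.
R4 ← R4 + 1253/270·R2.
R5 ← R5 + 97/30·R2.
R3 ← R3 / (2549/735).
R1 ← R1 − 310/147·R3.
R2 ← R2 + 109/49·R3.
R4 ← R4 + 823/105·R3.
R5 ← R5 + 341/49·R3.
R4 ← R4 / (-301843/12745).
R1 ← R1 − 4656/2549·R4.
R2 ← R2 + 5010/2549·R4.
R3 ← R3 − 9534/2549·R4.
R5 ← R5 + 117608/12745·R4.
R5 ← R5 / (974660/301843).
R1 ← R1 + 178701/301843·R5.
R2 ← R2 − 103213/301843·R5.
R3 ← R3 − 273160/301843·R5.
R4 ← R4 − 674491/603686·R5.
Reading off the reduced rows gives m = -5, n = 2, p = 5, q = -5, r = -4.

m = -5, n = 2, p = 5, q = -5, r = -4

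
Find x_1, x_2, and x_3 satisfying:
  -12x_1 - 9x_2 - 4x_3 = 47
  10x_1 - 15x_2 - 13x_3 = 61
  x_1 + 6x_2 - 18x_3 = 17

x_1 = -1, x_2 = -3, x_3 = -2

Row-reduce the augmented matrix:
R1 ← R1 / (-12).
R2 ← R2 − 10·R1.
R3 ← R3 − 1·R1.
R2 ← R2 / (-45/2).
R1 ← R1 − 3/4·R2.
R3 ← R3 − 21/4·R2.
R3 ← R3 / (-1993/90).
R1 ← R1 + 19/90·R3.
R2 ← R2 − 98/135·R3.
Reading off the reduced rows gives x_1 = -1, x_2 = -3, x_3 = -2.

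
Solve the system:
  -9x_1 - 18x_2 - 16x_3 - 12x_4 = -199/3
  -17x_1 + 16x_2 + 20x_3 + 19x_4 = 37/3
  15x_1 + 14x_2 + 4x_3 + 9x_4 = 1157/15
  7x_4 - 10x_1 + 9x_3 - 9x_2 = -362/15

Row-reduce the augmented matrix:
R1 ← R1 / (-9).
R2 ← R2 + 17·R1.
R3 ← R3 − 15·R1.
R4 ← R4 + 10·R1.
R2 ← R2 / (50).
R1 ← R1 − 2·R2.
R3 ← R3 + 16·R2.
R4 ← R4 − 11·R2.
R3 ← R3 / (-1484/225).
R1 ← R1 + 52/225·R3.
R2 ← R2 − 226/225·R3.
R4 ← R4 − 3539/225·R3.
R4 ← R4 / (3547/212).
R1 ← R1 + 22/53·R4.
R2 ← R2 − 63/53·R4.
R3 ← R3 + 75/212·R4.
Reading off the reduced rows gives x_1 = 13/5, x_2 = 6/5, x_3 = -2/3, x_4 = 8/3.

x_1 = 13/5, x_2 = 6/5, x_3 = -2/3, x_4 = 8/3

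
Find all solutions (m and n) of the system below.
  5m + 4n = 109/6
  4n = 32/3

m = 3/2, n = 8/3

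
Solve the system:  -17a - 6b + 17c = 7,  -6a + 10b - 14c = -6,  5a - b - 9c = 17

a = -1, b = -4, c = -2

Row-reduce the augmented matrix:
R1 ← R1 / (-17).
R2 ← R2 + 6·R1.
R3 ← R3 − 5·R1.
R2 ← R2 / (206/17).
R1 ← R1 − 6/17·R2.
R3 ← R3 + 47/17·R2.
R3 ← R3 / (-882/103).
R1 ← R1 + 43/103·R3.
R2 ← R2 + 170/103·R3.
Reading off the reduced rows gives a = -1, b = -4, c = -2.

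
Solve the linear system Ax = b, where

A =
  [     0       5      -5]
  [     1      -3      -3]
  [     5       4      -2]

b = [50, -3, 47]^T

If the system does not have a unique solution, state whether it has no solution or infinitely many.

Row-reduce the augmented matrix:
Swap R1 and R2.
R3 ← R3 − 5·R1.
R2 ← R2 / (5).
R1 ← R1 + 3·R2.
R3 ← R3 − 19·R2.
R3 ← R3 / (32).
R1 ← R1 + 6·R3.
R2 ← R2 + 1·R3.
Reading off the reduced rows gives x_1 = 3, x_2 = 6, x_3 = -4.

x_1 = 3, x_2 = 6, x_3 = -4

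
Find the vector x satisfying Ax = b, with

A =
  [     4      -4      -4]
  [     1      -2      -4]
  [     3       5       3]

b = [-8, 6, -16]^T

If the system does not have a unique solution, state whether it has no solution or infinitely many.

x_1 = -4, x_2 = 1, x_3 = -3

Row-reduce the augmented matrix:
R1 ← R1 / (4).
R2 ← R2 − 1·R1.
R3 ← R3 − 3·R1.
R2 ← R2 / (-1).
R1 ← R1 + 1·R2.
R3 ← R3 − 8·R2.
R3 ← R3 / (-18).
R1 ← R1 − 2·R3.
R2 ← R2 − 3·R3.
Reading off the reduced rows gives x_1 = -4, x_2 = 1, x_3 = -3.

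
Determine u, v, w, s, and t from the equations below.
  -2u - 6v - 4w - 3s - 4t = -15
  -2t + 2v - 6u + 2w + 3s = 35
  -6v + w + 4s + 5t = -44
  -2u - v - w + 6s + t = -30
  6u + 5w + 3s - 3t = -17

u = -5, v = 4, w = 5, s = -5, t = -1

Row-reduce the augmented matrix:
R1 ← R1 / (-2).
R2 ← R2 + 6·R1.
R4 ← R4 + 2·R1.
R5 ← R5 − 6·R1.
R2 ← R2 / (20).
R1 ← R1 − 3·R2.
R3 ← R3 + 6·R2.
R4 ← R4 − 5·R2.
R5 ← R5 + 18·R2.
R3 ← R3 / (26/5).
R1 ← R1 + 1/10·R3.
R2 ← R2 − 7/10·R3.
R4 ← R4 + 1/2·R3.
R5 ← R5 − 28/5·R3.
R4 ← R4 / (175/26).
R1 ← R1 + 2/13·R4.
R2 ← R2 + 11/26·R4.
R3 ← R3 − 19/13·R4.
R5 ← R5 + 44/13·R4.
R5 ← R5 / (-454/35).
R1 ← R1 − 51/70·R5.
R2 ← R2 + 13/35·R5.
R3 ← R3 − 29/35·R5.
R4 ← R4 − 17/35·R5.
Reading off the reduced rows gives u = -5, v = 4, w = 5, s = -5, t = -1.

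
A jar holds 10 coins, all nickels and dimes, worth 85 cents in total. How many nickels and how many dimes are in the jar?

nickels: 3, dimes: 7

Let n = nickels, d = dimes.
  n + d = 10
  5n + 10d = 85
From equation 1: n = 10 − d.
Substitute into equation 2 and solve: d = 7.
Then n = 3.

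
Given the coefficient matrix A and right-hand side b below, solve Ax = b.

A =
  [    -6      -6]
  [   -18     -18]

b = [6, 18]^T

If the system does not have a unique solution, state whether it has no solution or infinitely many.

infinitely many solutions

Row-reduce:
R1 ← R1 / (-6).
R2 ← R2 + 18·R1.
Rank is 1 with 2 unknowns, leaving x_2 free.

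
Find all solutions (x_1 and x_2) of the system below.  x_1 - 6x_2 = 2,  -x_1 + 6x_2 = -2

infinitely many solutions

Row-reduce:
R2 ← R2 + 1·R1.
Rank is 1 with 2 unknowns, leaving x_2 free.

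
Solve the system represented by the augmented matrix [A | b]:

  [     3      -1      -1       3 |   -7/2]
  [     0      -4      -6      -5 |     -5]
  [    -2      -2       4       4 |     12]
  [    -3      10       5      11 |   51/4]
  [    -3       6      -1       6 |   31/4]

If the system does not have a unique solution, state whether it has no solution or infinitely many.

x_1 = -9/4, x_2 = -3/4, x_3 = 1/2, x_4 = 1

Row-reduce the augmented matrix:
R1 ← R1 / (3).
R3 ← R3 + 2·R1.
R4 ← R4 + 3·R1.
R5 ← R5 + 3·R1.
R2 ← R2 / (-4).
R1 ← R1 + 1/3·R2.
R3 ← R3 + 8/3·R2.
R4 ← R4 − 9·R2.
R5 ← R5 − 5·R2.
R3 ← R3 / (22/3).
R1 ← R1 − 1/6·R3.
R2 ← R2 − 3/2·R3.
R4 ← R4 + 19/2·R3.
R5 ← R5 + 19/2·R3.
R4 ← R4 / (653/44).
R1 ← R1 − 53/44·R4.
R2 ← R2 + 29/44·R4.
R3 ← R3 − 14/11·R4.
R5 ← R5 − 653/44·R4.
R5 reduces to 0 = 0, so the extra equation is consistent.
Reading off the reduced rows gives x_1 = -9/4, x_2 = -3/4, x_3 = 1/2, x_4 = 1.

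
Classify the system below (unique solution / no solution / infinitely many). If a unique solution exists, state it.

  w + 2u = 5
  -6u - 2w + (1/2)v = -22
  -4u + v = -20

no solution

Row-reduce:
R1 ← R1 / (2).
R2 ← R2 + 6·R1.
R3 ← R3 + 4·R1.
R2 ← R2 / (1/2).
R3 ← R3 − 1·R2.
Row 3 reduces to 0 = 4, a contradiction. The system is inconsistent.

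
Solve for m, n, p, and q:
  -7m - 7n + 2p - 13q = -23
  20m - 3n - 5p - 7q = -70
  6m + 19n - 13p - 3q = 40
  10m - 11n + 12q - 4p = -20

m = -3, n = 2, p = -2, q = 2

Row-reduce the augmented matrix:
R1 ← R1 / (-7).
R2 ← R2 − 20·R1.
R3 ← R3 − 6·R1.
R4 ← R4 − 10·R1.
R2 ← R2 / (-23).
R1 ← R1 − 1·R2.
R3 ← R3 − 13·R2.
R4 ← R4 + 21·R2.
R3 ← R3 / (-1752/161).
R1 ← R1 + 41/161·R3.
R2 ← R2 + 5/161·R3.
R4 ← R4 + 289/161·R3.
R4 ← R4 / (11733/292).
R1 ← R1 − 249/292·R4.
R2 ← R2 − 593/292·R4.
R3 ← R3 − 1049/292·R4.
Reading off the reduced rows gives m = -3, n = 2, p = -2, q = 2.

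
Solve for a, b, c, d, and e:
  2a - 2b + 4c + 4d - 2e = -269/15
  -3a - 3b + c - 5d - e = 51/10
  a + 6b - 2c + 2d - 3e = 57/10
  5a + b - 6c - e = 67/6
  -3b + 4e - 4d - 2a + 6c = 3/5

Row-reduce the augmented matrix:
R1 ← R1 / (2).
R2 ← R2 + 3·R1.
R3 ← R3 − 1·R1.
R4 ← R4 − 5·R1.
R5 ← R5 + 2·R1.
R2 ← R2 / (-6).
R1 ← R1 + 1·R2.
R3 ← R3 − 7·R2.
R4 ← R4 − 6·R2.
R5 ← R5 + 5·R2.
R3 ← R3 / (25/6).
R1 ← R1 − 5/6·R3.
R2 ← R2 + 7/6·R3.
R4 ← R4 + 9·R3.
R5 ← R5 − 25/6·R3.
R4 ← R4 / (-162/25).
R1 ← R1 − 8/5·R4.
R2 ← R2 − 4/25·R4.
R3 ← R3 − 7/25·R4.
R5 ← R5 + 2·R4.
R5 ← R5 / (148/9).
R1 ← R1 + 23/9·R5.
R2 ← R2 + 14/9·R5.
R3 ← R3 + 20/9·R5.
R4 ← R4 − 20/9·R5.
Reading off the reduced rows gives a = 4/5, b = 5/3, c = -1, d = -14/5, e = 1/2.

a = 4/5, b = 5/3, c = -1, d = -14/5, e = 1/2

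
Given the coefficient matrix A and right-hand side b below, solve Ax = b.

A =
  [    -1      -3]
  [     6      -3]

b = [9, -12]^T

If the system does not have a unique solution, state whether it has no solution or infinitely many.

From equation 1: x_1 = -9 − 3·x_2.
Substitute into equation 2 and solve: x_2 = -2.
Then x_1 = -3.

x_1 = -3, x_2 = -2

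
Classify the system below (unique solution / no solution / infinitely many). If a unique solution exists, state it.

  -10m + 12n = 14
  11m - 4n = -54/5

m = -4/5, n = 1/2

Row-reduce the augmented matrix:
R1 ← R1 / (-10).
R2 ← R2 − 11·R1.
R2 ← R2 / (46/5).
R1 ← R1 + 6/5·R2.
Reading off the reduced rows gives m = -4/5, n = 1/2.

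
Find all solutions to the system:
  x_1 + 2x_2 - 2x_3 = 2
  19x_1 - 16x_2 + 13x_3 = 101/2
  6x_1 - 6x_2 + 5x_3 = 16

Row-reduce:
R2 ← R2 − 19·R1.
R3 ← R3 − 6·R1.
R2 ← R2 / (-54).
R1 ← R1 − 2·R2.
R3 ← R3 + 18·R2.
Row 3 reduces to 0 = -1/6, a contradiction. The system is inconsistent.

no solution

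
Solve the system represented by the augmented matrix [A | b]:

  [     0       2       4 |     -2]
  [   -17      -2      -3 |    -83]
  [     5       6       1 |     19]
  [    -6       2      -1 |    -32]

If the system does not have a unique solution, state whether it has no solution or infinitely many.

x_1 = 5, x_2 = -1, x_3 = 0

Row-reduce the augmented matrix:
Swap R1 and R2.
R1 ← R1 / (-17).
R3 ← R3 − 5·R1.
R4 ← R4 + 6·R1.
R2 ← R2 / (2).
R1 ← R1 − 2/17·R2.
R3 ← R3 − 92/17·R2.
R4 ← R4 − 46/17·R2.
R3 ← R3 / (-182/17).
R1 ← R1 + 1/17·R3.
R2 ← R2 − 2·R3.
R4 ← R4 + 91/17·R3.
R4 reduces to 0 = 0, so the extra equation is consistent.
Reading off the reduced rows gives x_1 = 5, x_2 = -1, x_3 = 0.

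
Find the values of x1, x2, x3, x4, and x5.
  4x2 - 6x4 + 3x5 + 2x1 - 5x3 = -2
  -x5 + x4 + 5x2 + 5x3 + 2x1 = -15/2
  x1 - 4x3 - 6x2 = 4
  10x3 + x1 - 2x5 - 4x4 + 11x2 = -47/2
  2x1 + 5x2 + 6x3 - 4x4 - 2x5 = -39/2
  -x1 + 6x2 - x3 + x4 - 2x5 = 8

x1 = -1, x2 = 1/2, x3 = -2, x4 = 2, x5 = 0

Row-reduce the augmented matrix:
R1 ← R1 / (2).
R2 ← R2 − 2·R1.
R3 ← R3 − 1·R1.
R4 ← R4 − 1·R1.
R5 ← R5 − 2·R1.
R6 ← R6 + 1·R1.
R1 ← R1 − 2·R2.
R3 ← R3 + 8·R2.
R4 ← R4 − 9·R2.
R5 ← R5 − 1·R2.
R6 ← R6 − 8·R2.
R3 ← R3 / (157/2).
R1 ← R1 + 45/2·R3.
R2 ← R2 − 10·R3.
R4 ← R4 + 155/2·R3.
R5 ← R5 − 1·R3.
R6 ← R6 + 167/2·R3.
R4 ← R4 / (-903/157).
R1 ← R1 + 14/157·R4.
R2 ← R2 + 81/157·R4.
R3 ← R3 − 118/157·R4.
R5 ← R5 + 903/157·R4.
R6 ← R6 − 747/157·R4.
Swap R5 and R6.
R5 ← R5 / (-1387/301).
R1 ← R1 + 4/43·R5.
R2 ← R2 − 96/301·R5.
R3 ← R3 + 151/301·R5.
R4 ← R4 − 30/301·R5.
R6 reduces to 0 = 0, so the extra equation is consistent.
Reading off the reduced rows gives x1 = -1, x2 = 1/2, x3 = -2, x4 = 2, x5 = 0.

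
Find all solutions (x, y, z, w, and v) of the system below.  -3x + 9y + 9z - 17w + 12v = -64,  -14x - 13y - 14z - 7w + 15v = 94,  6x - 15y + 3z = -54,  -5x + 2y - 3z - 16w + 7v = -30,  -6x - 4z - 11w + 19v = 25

Row-reduce the augmented matrix:
R1 ← R1 / (-3).
R2 ← R2 + 14·R1.
R3 ← R3 − 6·R1.
R4 ← R4 + 5·R1.
R5 ← R5 + 6·R1.
R2 ← R2 / (-55).
R1 ← R1 + 3·R2.
R3 ← R3 − 3·R2.
R4 ← R4 + 13·R2.
R5 ← R5 + 18·R2.
R3 ← R3 / (987/55).
R1 ← R1 − 3/55·R3.
R2 ← R2 − 56/55·R3.
R4 ← R4 + 262/55·R3.
R5 ← R5 + 202/55·R3.
R4 ← R4 / (-4192/329).
R1 ← R1 − 1789/987·R4.
R2 ← R2 − 55/141·R4.
R3 ← R3 + 551/329·R4.
R5 ← R5 + 2245/329·R4.
R5 ← R5 / (12105/1048).
R1 ← R1 + 4649/3144·R5.
R2 ← R2 + 1301/3144·R5.
R3 ← R3 − 931/1048·R5.
R4 ← R4 + 203/1048·R5.
Reading off the reduced rows gives x = -5, y = 1, z = -3, w = 5, v = 2.

x = -5, y = 1, z = -3, w = 5, v = 2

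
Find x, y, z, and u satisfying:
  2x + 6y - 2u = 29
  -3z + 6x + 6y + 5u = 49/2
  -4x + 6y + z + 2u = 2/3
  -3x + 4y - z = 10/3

Row-reduce the augmented matrix:
R1 ← R1 / (2).
R2 ← R2 − 6·R1.
R3 ← R3 + 4·R1.
R4 ← R4 + 3·R1.
R2 ← R2 / (-12).
R1 ← R1 − 3·R2.
R3 ← R3 − 18·R2.
R4 ← R4 − 13·R2.
R3 ← R3 / (-7/2).
R1 ← R1 + 3/4·R3.
R2 ← R2 − 1/4·R3.
R4 ← R4 + 17/4·R3.
R4 ← R4 / (-365/42).
R1 ← R1 + 19/14·R4.
R2 ← R2 − 5/42·R4.
R3 ← R3 + 29/7·R4.
Reading off the reduced rows gives x = 3, y = 3, z = -1/3, u = -5/2.

x = 3, y = 3, z = -1/3, u = -5/2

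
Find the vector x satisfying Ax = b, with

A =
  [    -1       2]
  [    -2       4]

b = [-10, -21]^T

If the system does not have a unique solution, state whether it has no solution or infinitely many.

no solution

Row-reduce:
R1 ← R1 / (-1).
R2 ← R2 + 2·R1.
Row 2 reduces to 0 = -1, a contradiction. The system is inconsistent.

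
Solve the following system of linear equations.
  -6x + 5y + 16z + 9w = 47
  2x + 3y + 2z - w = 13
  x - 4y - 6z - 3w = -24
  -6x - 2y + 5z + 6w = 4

infinitely many solutions

Row-reduce:
R1 ← R1 / (-6).
R2 ← R2 − 2·R1.
R3 ← R3 − 1·R1.
R4 ← R4 + 6·R1.
R2 ← R2 / (14/3).
R1 ← R1 + 5/6·R2.
R3 ← R3 + 19/6·R2.
R4 ← R4 + 7·R2.
R3 ← R3 / (23/14).
R1 ← R1 + 19/14·R3.
R2 ← R2 − 11/7·R3.
Rank is 3 with 4 unknowns, leaving w free.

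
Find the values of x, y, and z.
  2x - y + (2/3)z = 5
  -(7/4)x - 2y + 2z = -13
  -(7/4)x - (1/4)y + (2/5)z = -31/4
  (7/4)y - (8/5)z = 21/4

Row-reduce the augmented matrix:
R1 ← R1 / (2).
R2 ← R2 + 7/4·R1.
R3 ← R3 + 7/4·R1.
R2 ← R2 / (-23/8).
R1 ← R1 + 1/2·R2.
R3 ← R3 + 9/8·R2.
R4 ← R4 − 7/4·R2.
R3 ← R3 / (-19/690).
R1 ← R1 + 8/69·R3.
R2 ← R2 + 62/69·R3.
R4 ← R4 + 19/690·R3.
R4 reduces to 0 = 0, so the extra equation is consistent.
Reading off the reduced rows gives x = 4, y = 3, z = 0.

x = 4, y = 3, z = 0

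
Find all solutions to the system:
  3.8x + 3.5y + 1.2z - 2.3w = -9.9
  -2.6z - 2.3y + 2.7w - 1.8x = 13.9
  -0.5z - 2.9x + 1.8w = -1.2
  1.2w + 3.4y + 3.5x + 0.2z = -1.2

x = 2, y = -3, z = -2, w = 2

Row-reduce the augmented matrix:
R1 ← R1 / (19/5).
R2 ← R2 + 9/5·R1.
R3 ← R3 + 29/10·R1.
R4 ← R4 − 7/2·R1.
R2 ← R2 / (-61/95).
R1 ← R1 − 35/38·R2.
R3 ← R3 − 203/76·R2.
R4 ← R4 − 67/380·R2.
R3 ← R3 / (-9803/1220).
R1 ← R1 + 317/122·R3.
R2 ← R2 − 193/61·R3.
R4 ← R4 + 357/244·R3.
R4 ← R4 / (124136/49015).
R1 ← R1 + 4666/9803·R4.
R2 ← R2 − 1445/9803·R4.
R3 ← R3 + 8228/9803·R4.
Reading off the reduced rows gives x = 2, y = -3, z = -2, w = 2.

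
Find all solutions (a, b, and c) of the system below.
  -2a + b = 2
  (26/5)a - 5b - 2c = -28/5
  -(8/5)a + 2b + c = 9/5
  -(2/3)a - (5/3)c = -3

a = -2, b = -2, c = 13/5

Row-reduce the augmented matrix:
R1 ← R1 / (-2).
R2 ← R2 − 26/5·R1.
R3 ← R3 + 8/5·R1.
R4 ← R4 + 2/3·R1.
R2 ← R2 / (-12/5).
R1 ← R1 + 1/2·R2.
R3 ← R3 − 6/5·R2.
R4 ← R4 + 1/3·R2.
Swap R3 and R4.
R3 ← R3 / (-25/18).
R1 ← R1 − 5/12·R3.
R2 ← R2 − 5/6·R3.
R4 reduces to 0 = 0, so the extra equation is consistent.
Reading off the reduced rows gives a = -2, b = -2, c = 13/5.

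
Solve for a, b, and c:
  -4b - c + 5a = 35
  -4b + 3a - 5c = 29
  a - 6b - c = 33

a = 3, b = -5, c = 0

Row-reduce the augmented matrix:
R1 ← R1 / (5).
R2 ← R2 − 3·R1.
R3 ← R3 − 1·R1.
R2 ← R2 / (-8/5).
R1 ← R1 + 4/5·R2.
R3 ← R3 + 26/5·R2.
R3 ← R3 / (27/2).
R1 ← R1 − 2·R3.
R2 ← R2 − 11/4·R3.
Reading off the reduced rows gives a = 3, b = -5, c = 0.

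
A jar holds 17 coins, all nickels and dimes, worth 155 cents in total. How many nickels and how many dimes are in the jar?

nickels: 3, dimes: 14

Let n = nickels, d = dimes.
  n + d = 17
  5n + 10d = 155
Row-reduce the augmented matrix:
R2 ← R2 − 5·R1.
R2 ← R2 / (5).
R1 ← R1 − 1·R2.
Reading off the reduced rows gives n = 3, d = 14.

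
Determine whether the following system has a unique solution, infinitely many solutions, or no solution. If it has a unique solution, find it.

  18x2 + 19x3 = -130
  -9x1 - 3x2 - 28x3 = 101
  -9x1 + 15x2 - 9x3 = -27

no solution

Row-reduce:
Swap R1 and R2.
R1 ← R1 / (-9).
R3 ← R3 + 9·R1.
R2 ← R2 / (18).
R1 ← R1 − 1/3·R2.
R3 ← R3 − 18·R2.
Row 3 reduces to 0 = 2, a contradiction. The system is inconsistent.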